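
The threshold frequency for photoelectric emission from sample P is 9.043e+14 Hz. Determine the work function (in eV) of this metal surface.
3.74 eV

At the threshold frequency, photon energy equals work function:
φ = hf₀

Calculating:
φ = (6.626×10⁻³⁴ J·s)(9.043e+14 Hz)
φ = 3.74 eV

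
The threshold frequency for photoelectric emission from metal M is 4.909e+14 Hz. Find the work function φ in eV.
2.03 eV

At the threshold frequency, photon energy equals work function:
φ = hf₀

Calculating:
φ = (6.626×10⁻³⁴ J·s)(4.909e+14 Hz)
φ = 2.03 eV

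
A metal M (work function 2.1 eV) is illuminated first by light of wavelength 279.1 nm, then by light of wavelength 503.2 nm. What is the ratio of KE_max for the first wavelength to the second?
6.4364

Using Einstein's equation: KE_max = hc/λ - φ

For λ₁ = 279.1 nm:
E₁ = hc/λ₁ = 4.4423 eV
KE₁ = E₁ - φ = 4.4423 - 2.1 = 2.3423 eV

For λ₂ = 503.2 nm:
E₂ = hc/λ₂ = 2.4639 eV
KE₂ = E₂ - φ = 2.4639 - 2.1 = 0.3639 eV

Ratio: KE₁/KE₂ = 2.3423/0.3639 = 6.4364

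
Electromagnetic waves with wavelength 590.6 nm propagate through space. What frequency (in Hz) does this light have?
5.0761e+14 Hz

Using the wave equation: c = fλ

Solving for frequency:
f = c/λ = (3×10⁸ m/s) / (590.6×10⁻⁹ m)
f = 5.0761e+14 Hz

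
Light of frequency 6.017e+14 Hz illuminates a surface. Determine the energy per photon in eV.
2.4884 eV

Using E = hf:

E = hf = (6.626×10⁻³⁴ J·s)(6.017e+14 Hz)
E = 2.4884 eV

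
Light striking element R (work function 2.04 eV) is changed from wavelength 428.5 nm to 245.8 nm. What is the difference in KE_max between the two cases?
2.1507 eV

Using Einstein's equation: KE_max = hc/λ - φ

For λ₁ = 428.5 nm:
KE₁ = hc/λ₁ - φ = 2.8934 - 2.04 = 0.8534 eV

For λ₂ = 245.8 nm:
KE₂ = hc/λ₂ - φ = 5.0441 - 2.04 = 3.0041 eV

Change in KE:
ΔKE = KE₂ - KE₁ = 3.0041 - 0.8534 = 2.1507 eV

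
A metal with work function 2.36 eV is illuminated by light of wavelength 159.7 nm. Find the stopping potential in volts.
5.4036 V

The stopping potential V_s satisfies: eV_s = KE_max

First, find KE_max using Einstein's equation:
E_photon = hc/λ = 7.7636 eV
KE_max = E_photon - φ = 7.7636 - 2.36 = 5.4036 eV

Since eV_s = KE_max:
V_s = KE_max/e = 5.4036 V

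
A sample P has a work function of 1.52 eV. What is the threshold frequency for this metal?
3.6753e+14 Hz

The threshold frequency is when the photon energy equals the work function:
hf₀ = φ

Solving for f₀:
f₀ = φ/h = (1.52 eV × 1.602×10⁻¹⁹ J/eV) / (6.626×10⁻³⁴ J·s)
f₀ = 3.6753e+14 Hz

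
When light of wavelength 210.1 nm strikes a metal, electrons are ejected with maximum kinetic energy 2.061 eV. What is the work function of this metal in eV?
3.84 eV

From Einstein's photoelectric equation: KE_max = hf - φ = hc/λ - φ

Rearranging for φ:
φ = hc/λ - KE_max

Calculate photon energy:
E_photon = hc/λ = 5.9012 eV

Therefore:
φ = 5.9012 - 2.061 = 3.84 eV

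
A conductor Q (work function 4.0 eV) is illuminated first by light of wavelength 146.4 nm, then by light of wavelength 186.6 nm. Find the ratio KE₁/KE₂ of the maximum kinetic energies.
1.6899

Using Einstein's equation: KE_max = hc/λ - φ

For λ₁ = 146.4 nm:
E₁ = hc/λ₁ = 8.4689 eV
KE₁ = E₁ - φ = 8.4689 - 4.0 = 4.4689 eV

For λ₂ = 186.6 nm:
E₂ = hc/λ₂ = 6.6444 eV
KE₂ = E₂ - φ = 6.6444 - 4.0 = 2.6444 eV

Ratio: KE₁/KE₂ = 4.4689/2.6444 = 1.6899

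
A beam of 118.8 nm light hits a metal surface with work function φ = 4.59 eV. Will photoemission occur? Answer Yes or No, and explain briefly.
Yes

For photoemission, the photon energy must exceed the work function.

Photon energy: E = hc/λ = 10.4364 eV
Work function: φ = 4.59 eV

Since E_photon (10.4364 eV) > φ (4.59 eV), photoemission WILL occur.
The threshold wavelength is λ₀ = hc/φ = 270.1 nm.
Since 118.8 nm < 270.1 nm, the light has sufficient energy.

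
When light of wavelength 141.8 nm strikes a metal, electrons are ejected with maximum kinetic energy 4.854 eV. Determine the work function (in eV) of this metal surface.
3.89 eV

From Einstein's photoelectric equation: KE_max = hf - φ = hc/λ - φ

Rearranging for φ:
φ = hc/λ - KE_max

Calculate photon energy:
E_photon = hc/λ = 8.7436 eV

Therefore:
φ = 8.7436 - 4.854 = 3.89 eV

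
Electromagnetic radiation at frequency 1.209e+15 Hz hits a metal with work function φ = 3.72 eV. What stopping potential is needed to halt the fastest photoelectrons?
1.2800 V

The stopping potential V_s satisfies: eV_s = KE_max

First, find KE_max using Einstein's equation:
E_photon = hf = (6.626×10⁻³⁴ J·s)(1.209e+15 Hz) = 5.0000 eV
KE_max = E_photon - φ = 5.0000 - 3.72 = 1.2800 eV

Since eV_s = KE_max:
V_s = KE_max/e = 1.2800 V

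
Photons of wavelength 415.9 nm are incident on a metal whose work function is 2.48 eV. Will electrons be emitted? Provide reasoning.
Yes

For photoemission, the photon energy must exceed the work function.

Photon energy: E = hc/λ = 2.9811 eV
Work function: φ = 2.48 eV

Since E_photon (2.9811 eV) > φ (2.48 eV), photoemission WILL occur.
The threshold wavelength is λ₀ = hc/φ = 499.9 nm.
Since 415.9 nm < 499.9 nm, the light has sufficient energy.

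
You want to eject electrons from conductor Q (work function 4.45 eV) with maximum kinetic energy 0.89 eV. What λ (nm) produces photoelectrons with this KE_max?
232.18 nm

From Einstein's equation: KE_max = hc/λ - φ

Rearranging for λ:
hc/λ = KE_max + φ
λ = hc/(KE_max + φ)

Required photon energy:
E_photon = KE_max + φ = 0.89 + 4.45 = 5.34 eV

Required wavelength:
λ = hc/E_photon = (6.626×10⁻³⁴)(3×10⁸) / (5.34 × 1.602×10⁻¹⁹)
λ = 232.18 nm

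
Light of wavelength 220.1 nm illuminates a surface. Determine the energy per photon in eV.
5.6331 eV

Using E = hf = hc/λ:

E = hc/λ = (6.626×10⁻³⁴ J·s)(3×10⁸ m/s) / (220.1×10⁻⁹ m)
E = 5.6331 eV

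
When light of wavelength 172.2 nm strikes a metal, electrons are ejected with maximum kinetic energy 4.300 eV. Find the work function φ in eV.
2.90 eV

From Einstein's photoelectric equation: KE_max = hf - φ = hc/λ - φ

Rearranging for φ:
φ = hc/λ - KE_max

Calculate photon energy:
E_photon = hc/λ = 7.2000 eV

Therefore:
φ = 7.2000 - 4.300 = 2.90 eV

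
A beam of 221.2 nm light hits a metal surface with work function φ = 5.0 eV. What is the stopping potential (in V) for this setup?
0.6051 V

The stopping potential V_s satisfies: eV_s = KE_max

First, find KE_max using Einstein's equation:
E_photon = hc/λ = 5.6051 eV
KE_max = E_photon - φ = 5.6051 - 5.0 = 0.6051 eV

Since eV_s = KE_max:
V_s = KE_max/e = 0.6051 V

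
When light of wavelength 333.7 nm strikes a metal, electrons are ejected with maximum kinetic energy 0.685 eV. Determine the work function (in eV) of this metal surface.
3.03 eV

From Einstein's photoelectric equation: KE_max = hf - φ = hc/λ - φ

Rearranging for φ:
φ = hc/λ - KE_max

Calculate photon energy:
E_photon = hc/λ = 3.7154 eV

Therefore:
φ = 3.7154 - 0.685 = 3.03 eV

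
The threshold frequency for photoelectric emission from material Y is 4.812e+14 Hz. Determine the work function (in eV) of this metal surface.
1.99 eV

At the threshold frequency, photon energy equals work function:
φ = hf₀

Calculating:
φ = (6.626×10⁻³⁴ J·s)(4.812e+14 Hz)
φ = 1.99 eV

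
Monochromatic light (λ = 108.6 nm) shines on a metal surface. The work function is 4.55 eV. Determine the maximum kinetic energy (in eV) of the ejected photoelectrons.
6.8666 eV

Using Einstein's photoelectric equation: KE_max = hf - φ = hc/λ - φ

First, calculate the photon energy:
E_photon = hc/λ = (6.626×10⁻³⁴ J·s)(3×10⁸ m/s) / (108.6×10⁻⁹ m)
E_photon = 11.4166 eV

Then, the maximum kinetic energy:
KE_max = E_photon - φ = 11.4166 eV - 4.55 eV = 6.8666 eV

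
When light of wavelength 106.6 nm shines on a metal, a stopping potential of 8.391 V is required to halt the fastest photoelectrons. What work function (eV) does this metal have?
3.24 eV

The stopping potential gives the maximum kinetic energy: KE_max = eV_s = 8.391 eV

From Einstein's photoelectric equation: KE_max = hc/λ - φ
Rearranging: φ = hc/λ - KE_max

Calculate photon energy:
E_photon = hc/λ = (6.626×10⁻³⁴ J·s)(3×10⁸ m/s) / (106.6×10⁻⁹ m) = 11.6308 eV

Therefore:
φ = 11.6308 - 8.391 = 3.24 eV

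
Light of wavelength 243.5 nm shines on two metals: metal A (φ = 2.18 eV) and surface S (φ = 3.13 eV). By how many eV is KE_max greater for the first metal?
0.9500 eV

Using KE_max = hc/λ - φ for each metal:

Photon energy: E = hc/λ = 5.0918 eV

For metal A (φ₁ = 2.18 eV):
KE₁ = E - φ₁ = 5.0918 - 2.18 = 2.9118 eV

For surface S (φ₂ = 3.13 eV):
KE₂ = E - φ₂ = 5.0918 - 3.13 = 1.9618 eV

Difference:
ΔKE = KE₁ - KE₂ = 2.9118 - 1.9618 = 0.9500 eV

Note: The difference equals the difference in work functions: 3.13 - 2.18 = 0.95 eV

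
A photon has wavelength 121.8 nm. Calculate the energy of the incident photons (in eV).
10.1793 eV

Using E = hf = hc/λ:

E = hc/λ = (6.626×10⁻³⁴ J·s)(3×10⁸ m/s) / (121.8×10⁻⁹ m)
E = 10.1793 eV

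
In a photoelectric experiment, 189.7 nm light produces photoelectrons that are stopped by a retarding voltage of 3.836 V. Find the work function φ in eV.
2.70 eV

The stopping potential gives the maximum kinetic energy: KE_max = eV_s = 3.836 eV

From Einstein's photoelectric equation: KE_max = hc/λ - φ
Rearranging: φ = hc/λ - KE_max

Calculate photon energy:
E_photon = hc/λ = (6.626×10⁻³⁴ J·s)(3×10⁸ m/s) / (189.7×10⁻⁹ m) = 6.5358 eV

Therefore:
φ = 6.5358 - 3.836 = 2.70 eV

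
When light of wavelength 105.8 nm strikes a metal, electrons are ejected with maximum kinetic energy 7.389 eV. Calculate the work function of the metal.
4.33 eV

From Einstein's photoelectric equation: KE_max = hf - φ = hc/λ - φ

Rearranging for φ:
φ = hc/λ - KE_max

Calculate photon energy:
E_photon = hc/λ = 11.7187 eV

Therefore:
φ = 11.7187 - 7.389 = 4.33 eV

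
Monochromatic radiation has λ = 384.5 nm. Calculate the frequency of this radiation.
7.7969e+14 Hz

Using the wave equation: c = fλ

Solving for frequency:
f = c/λ = (3×10⁸ m/s) / (384.5×10⁻⁹ m)
f = 7.7969e+14 Hz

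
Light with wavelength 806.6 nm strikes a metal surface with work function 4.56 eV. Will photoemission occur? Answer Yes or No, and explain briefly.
No

For photoemission, the photon energy must exceed the work function.

Photon energy: E = hc/λ = 1.5371 eV
Work function: φ = 4.56 eV

Since E_photon (1.5371 eV) < φ (4.56 eV), photoemission will NOT occur.
The threshold wavelength is λ₀ = hc/φ = 271.9 nm.
Since 806.6 nm > 271.9 nm, the photons lack sufficient energy.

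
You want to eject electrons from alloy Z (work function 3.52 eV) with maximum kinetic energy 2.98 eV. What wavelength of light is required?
190.74 nm

From Einstein's equation: KE_max = hc/λ - φ

Rearranging for λ:
hc/λ = KE_max + φ
λ = hc/(KE_max + φ)

Required photon energy:
E_photon = KE_max + φ = 2.98 + 3.52 = 6.50 eV

Required wavelength:
λ = hc/E_photon = (6.626×10⁻³⁴)(3×10⁸) / (6.50 × 1.602×10⁻¹⁹)
λ = 190.74 nm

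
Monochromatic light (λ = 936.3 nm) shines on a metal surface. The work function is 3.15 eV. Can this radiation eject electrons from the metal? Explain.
No

For photoemission, the photon energy must exceed the work function.

Photon energy: E = hc/λ = 1.3242 eV
Work function: φ = 3.15 eV

Since E_photon (1.3242 eV) < φ (3.15 eV), photoemission will NOT occur.
The threshold wavelength is λ₀ = hc/φ = 393.6 nm.
Since 936.3 nm > 393.6 nm, the photons lack sufficient energy.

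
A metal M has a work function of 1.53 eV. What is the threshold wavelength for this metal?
810.35 nm

The threshold wavelength is when the photon energy equals the work function:
hc/λ₀ = φ

Solving for λ₀:
λ₀ = hc/φ = (6.626×10⁻³⁴ J·s)(3×10⁸ m/s) / (1.53 eV × 1.602×10⁻¹⁹ J/eV)
λ₀ = 810.35 nm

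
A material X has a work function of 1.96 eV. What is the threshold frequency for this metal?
4.7393e+14 Hz

The threshold frequency is when the photon energy equals the work function:
hf₀ = φ

Solving for f₀:
f₀ = φ/h = (1.96 eV × 1.602×10⁻¹⁹ J/eV) / (6.626×10⁻³⁴ J·s)
f₀ = 4.7393e+14 Hz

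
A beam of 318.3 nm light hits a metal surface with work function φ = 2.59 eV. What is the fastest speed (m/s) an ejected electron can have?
6.7759e+05 m/s

First, find the maximum kinetic energy:
E_photon = hc/λ = 3.8952 eV
KE_max = E_photon - φ = 3.8952 - 2.59 = 1.3052 eV

Convert to Joules: KE_max = 1.3052 × 1.602×10⁻¹⁹ J = 2.0912e-19 J

Then use KE = ½mv² to find velocity:
v = √(2·KE/m) = √(2 × 2.0912e-19 J / 9.109e-31 kg)
v = 6.7759e+05 m/s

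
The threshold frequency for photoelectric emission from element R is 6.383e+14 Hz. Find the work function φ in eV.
2.64 eV

At the threshold frequency, photon energy equals work function:
φ = hf₀

Calculating:
φ = (6.626×10⁻³⁴ J·s)(6.383e+14 Hz)
φ = 2.64 eV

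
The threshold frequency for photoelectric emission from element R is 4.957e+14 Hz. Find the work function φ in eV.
2.05 eV

At the threshold frequency, photon energy equals work function:
φ = hf₀

Calculating:
φ = (6.626×10⁻³⁴ J·s)(4.957e+14 Hz)
φ = 2.05 eV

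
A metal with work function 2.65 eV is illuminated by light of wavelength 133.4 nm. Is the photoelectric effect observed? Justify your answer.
Yes

For photoemission, the photon energy must exceed the work function.

Photon energy: E = hc/λ = 9.2942 eV
Work function: φ = 2.65 eV

Since E_photon (9.2942 eV) > φ (2.65 eV), photoemission WILL occur.
The threshold wavelength is λ₀ = hc/φ = 467.9 nm.
Since 133.4 nm < 467.9 nm, the light has sufficient energy.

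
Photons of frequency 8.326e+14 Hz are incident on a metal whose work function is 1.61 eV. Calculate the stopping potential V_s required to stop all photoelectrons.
1.8334 V

The stopping potential V_s satisfies: eV_s = KE_max

First, find KE_max using Einstein's equation:
E_photon = hf = (6.626×10⁻³⁴ J·s)(8.326e+14 Hz) = 3.4434 eV
KE_max = E_photon - φ = 3.4434 - 1.61 = 1.8334 eV

Since eV_s = KE_max:
V_s = KE_max/e = 1.8334 V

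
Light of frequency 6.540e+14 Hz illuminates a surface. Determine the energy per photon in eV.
2.7047 eV

Using E = hf:

E = hf = (6.626×10⁻³⁴ J·s)(6.540e+14 Hz)
E = 2.7047 eV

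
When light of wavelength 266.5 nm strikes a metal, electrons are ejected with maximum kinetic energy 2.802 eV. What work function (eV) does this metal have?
1.85 eV

From Einstein's photoelectric equation: KE_max = hf - φ = hc/λ - φ

Rearranging for φ:
φ = hc/λ - KE_max

Calculate photon energy:
E_photon = hc/λ = 4.6523 eV

Therefore:
φ = 4.6523 - 2.802 = 1.85 eV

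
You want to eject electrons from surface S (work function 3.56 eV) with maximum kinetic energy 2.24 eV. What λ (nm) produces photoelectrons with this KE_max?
213.77 nm

From Einstein's equation: KE_max = hc/λ - φ

Rearranging for λ:
hc/λ = KE_max + φ
λ = hc/(KE_max + φ)

Required photon energy:
E_photon = KE_max + φ = 2.24 + 3.56 = 5.80 eV

Required wavelength:
λ = hc/E_photon = (6.626×10⁻³⁴)(3×10⁸) / (5.80 × 1.602×10⁻¹⁹)
λ = 213.77 nm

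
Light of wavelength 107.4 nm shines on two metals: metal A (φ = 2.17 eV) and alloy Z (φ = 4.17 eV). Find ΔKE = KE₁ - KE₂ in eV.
2.0000 eV

Using KE_max = hc/λ - φ for each metal:

Photon energy: E = hc/λ = 11.5442 eV

For metal A (φ₁ = 2.17 eV):
KE₁ = E - φ₁ = 11.5442 - 2.17 = 9.3742 eV

For alloy Z (φ₂ = 4.17 eV):
KE₂ = E - φ₂ = 11.5442 - 4.17 = 7.3742 eV

Difference:
ΔKE = KE₁ - KE₂ = 9.3742 - 7.3742 = 2.0000 eV

Note: The difference equals the difference in work functions: 4.17 - 2.17 = 2.00 eV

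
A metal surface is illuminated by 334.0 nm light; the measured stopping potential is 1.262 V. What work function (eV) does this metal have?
2.45 eV

The stopping potential gives the maximum kinetic energy: KE_max = eV_s = 1.262 eV

From Einstein's photoelectric equation: KE_max = hc/λ - φ
Rearranging: φ = hc/λ - KE_max

Calculate photon energy:
E_photon = hc/λ = (6.626×10⁻³⁴ J·s)(3×10⁸ m/s) / (334.0×10⁻⁹ m) = 3.7121 eV

Therefore:
φ = 3.7121 - 1.262 = 2.45 eV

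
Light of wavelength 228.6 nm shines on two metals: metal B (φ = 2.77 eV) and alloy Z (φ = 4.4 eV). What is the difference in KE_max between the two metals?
1.6300 eV

Using KE_max = hc/λ - φ for each metal:

Photon energy: E = hc/λ = 5.4236 eV

For metal B (φ₁ = 2.77 eV):
KE₁ = E - φ₁ = 5.4236 - 2.77 = 2.6536 eV

For alloy Z (φ₂ = 4.4 eV):
KE₂ = E - φ₂ = 5.4236 - 4.4 = 1.0236 eV

Difference:
ΔKE = KE₁ - KE₂ = 2.6536 - 1.0236 = 1.6300 eV

Note: The difference equals the difference in work functions: 4.4 - 2.77 = 1.63 eV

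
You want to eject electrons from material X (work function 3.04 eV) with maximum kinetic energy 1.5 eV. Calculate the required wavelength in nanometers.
273.09 nm

From Einstein's equation: KE_max = hc/λ - φ

Rearranging for λ:
hc/λ = KE_max + φ
λ = hc/(KE_max + φ)

Required photon energy:
E_photon = KE_max + φ = 1.5 + 3.04 = 4.54 eV

Required wavelength:
λ = hc/E_photon = (6.626×10⁻³⁴)(3×10⁸) / (4.54 × 1.602×10⁻¹⁹)
λ = 273.09 nm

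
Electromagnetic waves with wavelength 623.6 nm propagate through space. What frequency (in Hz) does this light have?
4.8074e+14 Hz

Using the wave equation: c = fλ

Solving for frequency:
f = c/λ = (3×10⁸ m/s) / (623.6×10⁻⁹ m)
f = 4.8074e+14 Hz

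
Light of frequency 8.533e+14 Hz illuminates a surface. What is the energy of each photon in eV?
3.5290 eV

Using E = hf:

E = hf = (6.626×10⁻³⁴ J·s)(8.533e+14 Hz)
E = 3.5290 eV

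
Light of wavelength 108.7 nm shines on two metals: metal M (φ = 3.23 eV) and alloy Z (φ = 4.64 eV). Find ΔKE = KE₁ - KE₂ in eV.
1.4100 eV

Using KE_max = hc/λ - φ for each metal:

Photon energy: E = hc/λ = 11.4061 eV

For metal M (φ₁ = 3.23 eV):
KE₁ = E - φ₁ = 11.4061 - 3.23 = 8.1761 eV

For alloy Z (φ₂ = 4.64 eV):
KE₂ = E - φ₂ = 11.4061 - 4.64 = 6.7661 eV

Difference:
ΔKE = KE₁ - KE₂ = 8.1761 - 6.7661 = 1.4100 eV

Note: The difference equals the difference in work functions: 4.64 - 3.23 = 1.41 eV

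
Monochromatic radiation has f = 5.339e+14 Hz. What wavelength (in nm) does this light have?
561.51 nm

Using the wave equation: c = fλ

Solving for wavelength:
λ = c/f = (3×10⁸ m/s) / (5.339e+14 Hz)
λ = 561.51 nm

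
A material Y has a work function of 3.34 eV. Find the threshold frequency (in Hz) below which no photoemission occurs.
8.0761e+14 Hz

The threshold frequency is when the photon energy equals the work function:
hf₀ = φ

Solving for f₀:
f₀ = φ/h = (3.34 eV × 1.602×10⁻¹⁹ J/eV) / (6.626×10⁻³⁴ J·s)
f₀ = 8.0761e+14 Hz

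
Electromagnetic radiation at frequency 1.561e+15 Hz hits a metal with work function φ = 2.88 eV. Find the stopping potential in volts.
3.5758 V

The stopping potential V_s satisfies: eV_s = KE_max

First, find KE_max using Einstein's equation:
E_photon = hf = (6.626×10⁻³⁴ J·s)(1.561e+15 Hz) = 6.4558 eV
KE_max = E_photon - φ = 6.4558 - 2.88 = 3.5758 eV

Since eV_s = KE_max:
V_s = KE_max/e = 3.5758 V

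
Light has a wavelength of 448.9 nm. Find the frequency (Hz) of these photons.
6.6784e+14 Hz

Using the wave equation: c = fλ

Solving for frequency:
f = c/λ = (3×10⁸ m/s) / (448.9×10⁻⁹ m)
f = 6.6784e+14 Hz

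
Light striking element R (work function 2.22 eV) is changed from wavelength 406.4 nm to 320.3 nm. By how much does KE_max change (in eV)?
0.8201 eV

Using Einstein's equation: KE_max = hc/λ - φ

For λ₁ = 406.4 nm:
KE₁ = hc/λ₁ - φ = 3.0508 - 2.22 = 0.8308 eV

For λ₂ = 320.3 nm:
KE₂ = hc/λ₂ - φ = 3.8709 - 2.22 = 1.6509 eV

Change in KE:
ΔKE = KE₂ - KE₁ = 1.6509 - 0.8308 = 0.8201 eV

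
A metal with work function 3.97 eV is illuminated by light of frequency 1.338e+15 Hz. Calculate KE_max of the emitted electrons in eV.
1.5635 eV

Using Einstein's photoelectric equation: KE_max = hf - φ

First, calculate the photon energy:
E_photon = hf = (6.626×10⁻³⁴ J·s)(1.338e+15 Hz)
E_photon = 5.5335 eV

Then, the maximum kinetic energy:
KE_max = E_photon - φ = 5.5335 eV - 3.97 eV = 1.5635 eV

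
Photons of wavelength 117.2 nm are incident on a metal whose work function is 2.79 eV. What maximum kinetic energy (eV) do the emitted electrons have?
7.7889 eV

Using Einstein's photoelectric equation: KE_max = hf - φ = hc/λ - φ

First, calculate the photon energy:
E_photon = hc/λ = (6.626×10⁻³⁴ J·s)(3×10⁸ m/s) / (117.2×10⁻⁹ m)
E_photon = 10.5789 eV

Then, the maximum kinetic energy:
KE_max = E_photon - φ = 10.5789 eV - 2.79 eV = 7.7889 eV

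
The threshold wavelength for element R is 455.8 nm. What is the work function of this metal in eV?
2.72 eV

At the threshold wavelength, photon energy equals work function:
φ = hc/λ₀

Calculating:
φ = (6.626×10⁻³⁴ J·s)(3×10⁸ m/s) / (455.8×10⁻⁹ m)
φ = 2.72 eV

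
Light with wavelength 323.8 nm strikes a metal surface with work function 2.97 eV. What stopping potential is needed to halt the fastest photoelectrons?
0.8590 V

The stopping potential V_s satisfies: eV_s = KE_max

First, find KE_max using Einstein's equation:
E_photon = hc/λ = 3.8290 eV
KE_max = E_photon - φ = 3.8290 - 2.97 = 0.8590 eV

Since eV_s = KE_max:
V_s = KE_max/e = 0.8590 V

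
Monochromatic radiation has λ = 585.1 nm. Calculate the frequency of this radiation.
5.1238e+14 Hz

Using the wave equation: c = fλ

Solving for frequency:
f = c/λ = (3×10⁸ m/s) / (585.1×10⁻⁹ m)
f = 5.1238e+14 Hz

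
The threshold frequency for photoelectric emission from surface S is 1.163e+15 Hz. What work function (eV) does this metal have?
4.81 eV

At the threshold frequency, photon energy equals work function:
φ = hf₀

Calculating:
φ = (6.626×10⁻³⁴ J·s)(1.163e+15 Hz)
φ = 4.81 eV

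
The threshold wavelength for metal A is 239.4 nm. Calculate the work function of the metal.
5.18 eV

At the threshold wavelength, photon energy equals work function:
φ = hc/λ₀

Calculating:
φ = (6.626×10⁻³⁴ J·s)(3×10⁸ m/s) / (239.4×10⁻⁹ m)
φ = 5.18 eV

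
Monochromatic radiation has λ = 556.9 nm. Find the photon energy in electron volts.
2.2263 eV

Using E = hf = hc/λ:

E = hc/λ = (6.626×10⁻³⁴ J·s)(3×10⁸ m/s) / (556.9×10⁻⁹ m)
E = 2.2263 eV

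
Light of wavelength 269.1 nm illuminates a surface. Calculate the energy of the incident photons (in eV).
4.6074 eV

Using E = hf = hc/λ:

E = hc/λ = (6.626×10⁻³⁴ J·s)(3×10⁸ m/s) / (269.1×10⁻⁹ m)
E = 4.6074 eV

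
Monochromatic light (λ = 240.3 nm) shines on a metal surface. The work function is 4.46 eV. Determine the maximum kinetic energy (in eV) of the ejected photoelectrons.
0.6996 eV

Using Einstein's photoelectric equation: KE_max = hf - φ = hc/λ - φ

First, calculate the photon energy:
E_photon = hc/λ = (6.626×10⁻³⁴ J·s)(3×10⁸ m/s) / (240.3×10⁻⁹ m)
E_photon = 5.1596 eV

Then, the maximum kinetic energy:
KE_max = E_photon - φ = 5.1596 eV - 4.46 eV = 0.6996 eV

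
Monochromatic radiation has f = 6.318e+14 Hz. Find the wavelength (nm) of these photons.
474.51 nm

Using the wave equation: c = fλ

Solving for wavelength:
λ = c/f = (3×10⁸ m/s) / (6.318e+14 Hz)
λ = 474.51 nm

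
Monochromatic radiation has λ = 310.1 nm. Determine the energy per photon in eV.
3.9982 eV

Using E = hf = hc/λ:

E = hc/λ = (6.626×10⁻³⁴ J·s)(3×10⁸ m/s) / (310.1×10⁻⁹ m)
E = 3.9982 eV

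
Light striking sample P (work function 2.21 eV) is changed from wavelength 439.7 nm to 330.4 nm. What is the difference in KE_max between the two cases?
0.9328 eV

Using Einstein's equation: KE_max = hc/λ - φ

For λ₁ = 439.7 nm:
KE₁ = hc/λ₁ - φ = 2.8197 - 2.21 = 0.6097 eV

For λ₂ = 330.4 nm:
KE₂ = hc/λ₂ - φ = 3.7525 - 2.21 = 1.5425 eV

Change in KE:
ΔKE = KE₂ - KE₁ = 1.5425 - 0.6097 = 0.9328 eV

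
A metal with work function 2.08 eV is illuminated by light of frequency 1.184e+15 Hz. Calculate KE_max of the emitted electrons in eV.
2.8166 eV

Using Einstein's photoelectric equation: KE_max = hf - φ

First, calculate the photon energy:
E_photon = hf = (6.626×10⁻³⁴ J·s)(1.184e+15 Hz)
E_photon = 4.8966 eV

Then, the maximum kinetic energy:
KE_max = E_photon - φ = 4.8966 eV - 2.08 eV = 2.8166 eV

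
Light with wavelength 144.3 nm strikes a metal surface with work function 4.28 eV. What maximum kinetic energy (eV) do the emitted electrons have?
4.3121 eV

Using Einstein's photoelectric equation: KE_max = hf - φ = hc/λ - φ

First, calculate the photon energy:
E_photon = hc/λ = (6.626×10⁻³⁴ J·s)(3×10⁸ m/s) / (144.3×10⁻⁹ m)
E_photon = 8.5921 eV

Then, the maximum kinetic energy:
KE_max = E_photon - φ = 8.5921 eV - 4.28 eV = 4.3121 eV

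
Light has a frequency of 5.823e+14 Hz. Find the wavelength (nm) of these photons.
514.84 nm

Using the wave equation: c = fλ

Solving for wavelength:
λ = c/f = (3×10⁸ m/s) / (5.823e+14 Hz)
λ = 514.84 nm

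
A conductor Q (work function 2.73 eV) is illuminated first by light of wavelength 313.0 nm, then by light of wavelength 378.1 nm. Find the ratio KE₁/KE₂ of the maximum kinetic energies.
2.2420

Using Einstein's equation: KE_max = hc/λ - φ

For λ₁ = 313.0 nm:
E₁ = hc/λ₁ = 3.9612 eV
KE₁ = E₁ - φ = 3.9612 - 2.73 = 1.2312 eV

For λ₂ = 378.1 nm:
E₂ = hc/λ₂ = 3.2791 eV
KE₂ = E₂ - φ = 3.2791 - 2.73 = 0.5491 eV

Ratio: KE₁/KE₂ = 1.2312/0.5491 = 2.2420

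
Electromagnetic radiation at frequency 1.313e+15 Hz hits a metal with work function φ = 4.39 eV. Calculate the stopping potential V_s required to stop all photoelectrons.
1.0401 V

The stopping potential V_s satisfies: eV_s = KE_max

First, find KE_max using Einstein's equation:
E_photon = hf = (6.626×10⁻³⁴ J·s)(1.313e+15 Hz) = 5.4301 eV
KE_max = E_photon - φ = 5.4301 - 4.39 = 1.0401 eV

Since eV_s = KE_max:
V_s = KE_max/e = 1.0401 V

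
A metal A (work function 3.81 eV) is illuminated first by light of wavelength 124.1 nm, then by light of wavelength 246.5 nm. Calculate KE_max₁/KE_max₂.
5.0670

Using Einstein's equation: KE_max = hc/λ - φ

For λ₁ = 124.1 nm:
E₁ = hc/λ₁ = 9.9907 eV
KE₁ = E₁ - φ = 9.9907 - 3.81 = 6.1807 eV

For λ₂ = 246.5 nm:
E₂ = hc/λ₂ = 5.0298 eV
KE₂ = E₂ - φ = 5.0298 - 3.81 = 1.2198 eV

Ratio: KE₁/KE₂ = 6.1807/1.2198 = 5.0670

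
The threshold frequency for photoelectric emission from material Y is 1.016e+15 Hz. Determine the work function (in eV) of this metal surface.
4.20 eV

At the threshold frequency, photon energy equals work function:
φ = hf₀

Calculating:
φ = (6.626×10⁻³⁴ J·s)(1.016e+15 Hz)
φ = 4.20 eV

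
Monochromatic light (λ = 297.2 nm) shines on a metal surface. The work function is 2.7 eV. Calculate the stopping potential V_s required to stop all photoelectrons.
1.4717 V

The stopping potential V_s satisfies: eV_s = KE_max

First, find KE_max using Einstein's equation:
E_photon = hc/λ = 4.1717 eV
KE_max = E_photon - φ = 4.1717 - 2.7 = 1.4717 eV

Since eV_s = KE_max:
V_s = KE_max/e = 1.4717 V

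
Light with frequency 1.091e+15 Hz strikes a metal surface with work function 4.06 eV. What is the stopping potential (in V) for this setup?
0.4520 V

The stopping potential V_s satisfies: eV_s = KE_max

First, find KE_max using Einstein's equation:
E_photon = hf = (6.626×10⁻³⁴ J·s)(1.091e+15 Hz) = 4.5120 eV
KE_max = E_photon - φ = 4.5120 - 4.06 = 0.4520 eV

Since eV_s = KE_max:
V_s = KE_max/e = 0.4520 V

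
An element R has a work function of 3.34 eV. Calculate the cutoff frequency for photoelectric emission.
8.0761e+14 Hz

The threshold frequency is when the photon energy equals the work function:
hf₀ = φ

Solving for f₀:
f₀ = φ/h = (3.34 eV × 1.602×10⁻¹⁹ J/eV) / (6.626×10⁻³⁴ J·s)
f₀ = 8.0761e+14 Hz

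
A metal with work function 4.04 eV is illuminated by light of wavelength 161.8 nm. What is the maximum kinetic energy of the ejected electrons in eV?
3.6228 eV

Using Einstein's photoelectric equation: KE_max = hf - φ = hc/λ - φ

First, calculate the photon energy:
E_photon = hc/λ = (6.626×10⁻³⁴ J·s)(3×10⁸ m/s) / (161.8×10⁻⁹ m)
E_photon = 7.6628 eV

Then, the maximum kinetic energy:
KE_max = E_photon - φ = 7.6628 eV - 4.04 eV = 3.6228 eV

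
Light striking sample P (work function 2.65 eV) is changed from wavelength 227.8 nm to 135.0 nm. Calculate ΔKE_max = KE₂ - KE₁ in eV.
3.7413 eV

Using Einstein's equation: KE_max = hc/λ - φ

For λ₁ = 227.8 nm:
KE₁ = hc/λ₁ - φ = 5.4427 - 2.65 = 2.7927 eV

For λ₂ = 135.0 nm:
KE₂ = hc/λ₂ - φ = 9.1840 - 2.65 = 6.5340 eV

Change in KE:
ΔKE = KE₂ - KE₁ = 6.5340 - 2.7927 = 3.7413 eV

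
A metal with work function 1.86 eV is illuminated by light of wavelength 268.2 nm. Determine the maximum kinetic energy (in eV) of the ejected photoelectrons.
2.7628 eV

Using Einstein's photoelectric equation: KE_max = hf - φ = hc/λ - φ

First, calculate the photon energy:
E_photon = hc/λ = (6.626×10⁻³⁴ J·s)(3×10⁸ m/s) / (268.2×10⁻⁹ m)
E_photon = 4.6228 eV

Then, the maximum kinetic energy:
KE_max = E_photon - φ = 4.6228 eV - 1.86 eV = 2.7628 eV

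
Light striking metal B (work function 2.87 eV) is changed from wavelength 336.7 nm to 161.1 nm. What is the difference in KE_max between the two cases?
4.0138 eV

Using Einstein's equation: KE_max = hc/λ - φ

For λ₁ = 336.7 nm:
KE₁ = hc/λ₁ - φ = 3.6823 - 2.87 = 0.8123 eV

For λ₂ = 161.1 nm:
KE₂ = hc/λ₂ - φ = 7.6961 - 2.87 = 4.8261 eV

Change in KE:
ΔKE = KE₂ - KE₁ = 4.8261 - 0.8123 = 4.0138 eV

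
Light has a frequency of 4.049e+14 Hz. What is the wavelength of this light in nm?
740.41 nm

Using the wave equation: c = fλ

Solving for wavelength:
λ = c/f = (3×10⁸ m/s) / (4.049e+14 Hz)
λ = 740.41 nm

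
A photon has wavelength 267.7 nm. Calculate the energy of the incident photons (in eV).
4.6315 eV

Using E = hf = hc/λ:

E = hc/λ = (6.626×10⁻³⁴ J·s)(3×10⁸ m/s) / (267.7×10⁻⁹ m)
E = 4.6315 eV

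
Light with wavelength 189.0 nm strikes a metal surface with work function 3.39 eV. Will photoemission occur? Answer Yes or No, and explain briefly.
Yes

For photoemission, the photon energy must exceed the work function.

Photon energy: E = hc/λ = 6.5600 eV
Work function: φ = 3.39 eV

Since E_photon (6.5600 eV) > φ (3.39 eV), photoemission WILL occur.
The threshold wavelength is λ₀ = hc/φ = 365.7 nm.
Since 189.0 nm < 365.7 nm, the light has sufficient energy.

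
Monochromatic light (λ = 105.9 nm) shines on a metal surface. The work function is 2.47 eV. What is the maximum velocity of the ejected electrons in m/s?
1.8026e+06 m/s

First, find the maximum kinetic energy:
E_photon = hc/λ = 11.7077 eV
KE_max = E_photon - φ = 11.7077 - 2.47 = 9.2377 eV

Convert to Joules: KE_max = 9.2377 × 1.602×10⁻¹⁹ J = 1.4800e-18 J

Then use KE = ½mv² to find velocity:
v = √(2·KE/m) = √(2 × 1.4800e-18 J / 9.109e-31 kg)
v = 1.8026e+06 m/s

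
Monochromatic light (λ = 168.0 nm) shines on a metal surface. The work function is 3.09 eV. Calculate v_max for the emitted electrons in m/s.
1.2284e+06 m/s

First, find the maximum kinetic energy:
E_photon = hc/λ = 7.3800 eV
KE_max = E_photon - φ = 7.3800 - 3.09 = 4.2900 eV

Convert to Joules: KE_max = 4.2900 × 1.602×10⁻¹⁹ J = 6.8734e-19 J

Then use KE = ½mv² to find velocity:
v = √(2·KE/m) = √(2 × 6.8734e-19 J / 9.109e-31 kg)
v = 1.2284e+06 m/s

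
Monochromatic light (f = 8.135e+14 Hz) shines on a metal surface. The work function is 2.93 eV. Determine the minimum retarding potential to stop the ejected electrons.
0.4344 V

The stopping potential V_s satisfies: eV_s = KE_max

First, find KE_max using Einstein's equation:
E_photon = hf = (6.626×10⁻³⁴ J·s)(8.135e+14 Hz) = 3.3644 eV
KE_max = E_photon - φ = 3.3644 - 2.93 = 0.4344 eV

Since eV_s = KE_max:
V_s = KE_max/e = 0.4344 V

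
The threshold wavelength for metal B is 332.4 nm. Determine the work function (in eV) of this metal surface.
3.73 eV

At the threshold wavelength, photon energy equals work function:
φ = hc/λ₀

Calculating:
φ = (6.626×10⁻³⁴ J·s)(3×10⁸ m/s) / (332.4×10⁻⁹ m)
φ = 3.73 eV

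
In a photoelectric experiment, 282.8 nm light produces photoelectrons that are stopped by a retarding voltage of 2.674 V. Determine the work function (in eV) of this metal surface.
1.71 eV

The stopping potential gives the maximum kinetic energy: KE_max = eV_s = 2.674 eV

From Einstein's photoelectric equation: KE_max = hc/λ - φ
Rearranging: φ = hc/λ - KE_max

Calculate photon energy:
E_photon = hc/λ = (6.626×10⁻³⁴ J·s)(3×10⁸ m/s) / (282.8×10⁻⁹ m) = 4.3842 eV

Therefore:
φ = 4.3842 - 2.674 = 1.71 eV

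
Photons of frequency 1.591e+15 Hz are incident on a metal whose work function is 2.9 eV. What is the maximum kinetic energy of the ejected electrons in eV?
3.6798 eV

Using Einstein's photoelectric equation: KE_max = hf - φ

First, calculate the photon energy:
E_photon = hf = (6.626×10⁻³⁴ J·s)(1.591e+15 Hz)
E_photon = 6.5798 eV

Then, the maximum kinetic energy:
KE_max = E_photon - φ = 6.5798 eV - 2.9 eV = 3.6798 eV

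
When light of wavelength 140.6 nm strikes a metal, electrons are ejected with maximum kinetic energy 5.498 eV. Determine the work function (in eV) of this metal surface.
3.32 eV

From Einstein's photoelectric equation: KE_max = hf - φ = hc/λ - φ

Rearranging for φ:
φ = hc/λ - KE_max

Calculate photon energy:
E_photon = hc/λ = 8.8182 eV

Therefore:
φ = 8.8182 - 5.498 = 3.32 eV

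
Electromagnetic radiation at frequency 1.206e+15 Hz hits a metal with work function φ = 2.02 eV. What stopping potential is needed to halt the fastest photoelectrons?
2.9676 V

The stopping potential V_s satisfies: eV_s = KE_max

First, find KE_max using Einstein's equation:
E_photon = hf = (6.626×10⁻³⁴ J·s)(1.206e+15 Hz) = 4.9876 eV
KE_max = E_photon - φ = 4.9876 - 2.02 = 2.9676 eV

Since eV_s = KE_max:
V_s = KE_max/e = 2.9676 V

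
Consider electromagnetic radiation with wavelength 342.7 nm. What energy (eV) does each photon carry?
3.6179 eV

Using E = hf = hc/λ:

E = hc/λ = (6.626×10⁻³⁴ J·s)(3×10⁸ m/s) / (342.7×10⁻⁹ m)
E = 3.6179 eV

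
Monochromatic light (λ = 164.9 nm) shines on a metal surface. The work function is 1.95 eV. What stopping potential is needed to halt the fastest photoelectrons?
5.5688 V

The stopping potential V_s satisfies: eV_s = KE_max

First, find KE_max using Einstein's equation:
E_photon = hc/λ = 7.5188 eV
KE_max = E_photon - φ = 7.5188 - 1.95 = 5.5688 eV

Since eV_s = KE_max:
V_s = KE_max/e = 5.5688 V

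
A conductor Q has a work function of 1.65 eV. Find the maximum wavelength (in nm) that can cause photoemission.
751.42 nm

The threshold wavelength is when the photon energy equals the work function:
hc/λ₀ = φ

Solving for λ₀:
λ₀ = hc/φ = (6.626×10⁻³⁴ J·s)(3×10⁸ m/s) / (1.65 eV × 1.602×10⁻¹⁹ J/eV)
λ₀ = 751.42 nm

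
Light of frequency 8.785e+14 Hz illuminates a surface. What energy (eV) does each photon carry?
3.6332 eV

Using E = hf:

E = hf = (6.626×10⁻³⁴ J·s)(8.785e+14 Hz)
E = 3.6332 eV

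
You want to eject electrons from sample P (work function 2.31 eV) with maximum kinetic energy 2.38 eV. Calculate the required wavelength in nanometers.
264.36 nm

From Einstein's equation: KE_max = hc/λ - φ

Rearranging for λ:
hc/λ = KE_max + φ
λ = hc/(KE_max + φ)

Required photon energy:
E_photon = KE_max + φ = 2.38 + 2.31 = 4.69 eV

Required wavelength:
λ = hc/E_photon = (6.626×10⁻³⁴)(3×10⁸) / (4.69 × 1.602×10⁻¹⁹)
λ = 264.36 nm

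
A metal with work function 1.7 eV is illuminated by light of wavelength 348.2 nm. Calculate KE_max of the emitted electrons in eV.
1.8607 eV

Using Einstein's photoelectric equation: KE_max = hf - φ = hc/λ - φ

First, calculate the photon energy:
E_photon = hc/λ = (6.626×10⁻³⁴ J·s)(3×10⁸ m/s) / (348.2×10⁻⁹ m)
E_photon = 3.5607 eV

Then, the maximum kinetic energy:
KE_max = E_photon - φ = 3.5607 eV - 1.7 eV = 1.8607 eV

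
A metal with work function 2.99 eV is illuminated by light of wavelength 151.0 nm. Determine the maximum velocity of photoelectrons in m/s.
1.3552e+06 m/s

First, find the maximum kinetic energy:
E_photon = hc/λ = 8.2109 eV
KE_max = E_photon - φ = 8.2109 - 2.99 = 5.2209 eV

Convert to Joules: KE_max = 5.2209 × 1.602×10⁻¹⁹ J = 8.3648e-19 J

Then use KE = ½mv² to find velocity:
v = √(2·KE/m) = √(2 × 8.3648e-19 J / 9.109e-31 kg)
v = 1.3552e+06 m/s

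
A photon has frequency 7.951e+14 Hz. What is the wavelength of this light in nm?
377.05 nm

Using the wave equation: c = fλ

Solving for wavelength:
λ = c/f = (3×10⁸ m/s) / (7.951e+14 Hz)
λ = 377.05 nm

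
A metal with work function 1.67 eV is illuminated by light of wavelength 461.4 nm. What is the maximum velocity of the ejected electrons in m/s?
5.9816e+05 m/s

First, find the maximum kinetic energy:
E_photon = hc/λ = 2.6871 eV
KE_max = E_photon - φ = 2.6871 - 1.67 = 1.0171 eV

Convert to Joules: KE_max = 1.0171 × 1.602×10⁻¹⁹ J = 1.6296e-19 J

Then use KE = ½mv² to find velocity:
v = √(2·KE/m) = √(2 × 1.6296e-19 J / 9.109e-31 kg)
v = 5.9816e+05 m/s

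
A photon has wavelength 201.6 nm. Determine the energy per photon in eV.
6.1500 eV

Using E = hf = hc/λ:

E = hc/λ = (6.626×10⁻³⁴ J·s)(3×10⁸ m/s) / (201.6×10⁻⁹ m)
E = 6.1500 eV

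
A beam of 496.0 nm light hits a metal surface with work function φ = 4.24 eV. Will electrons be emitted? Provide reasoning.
No

For photoemission, the photon energy must exceed the work function.

Photon energy: E = hc/λ = 2.4997 eV
Work function: φ = 4.24 eV

Since E_photon (2.4997 eV) < φ (4.24 eV), photoemission will NOT occur.
The threshold wavelength is λ₀ = hc/φ = 292.4 nm.
Since 496.0 nm > 292.4 nm, the photons lack sufficient energy.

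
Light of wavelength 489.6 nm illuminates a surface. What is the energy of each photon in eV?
2.5324 eV

Using E = hf = hc/λ:

E = hc/λ = (6.626×10⁻³⁴ J·s)(3×10⁸ m/s) / (489.6×10⁻⁹ m)
E = 2.5324 eV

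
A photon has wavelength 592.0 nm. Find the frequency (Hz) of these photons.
5.0641e+14 Hz

Using the wave equation: c = fλ

Solving for frequency:
f = c/λ = (3×10⁸ m/s) / (592.0×10⁻⁹ m)
f = 5.0641e+14 Hz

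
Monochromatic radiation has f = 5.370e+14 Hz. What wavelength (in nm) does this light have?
558.27 nm

Using the wave equation: c = fλ

Solving for wavelength:
λ = c/f = (3×10⁸ m/s) / (5.370e+14 Hz)
λ = 558.27 nm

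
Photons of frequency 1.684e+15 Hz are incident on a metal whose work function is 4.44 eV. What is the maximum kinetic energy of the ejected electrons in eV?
2.5245 eV

Using Einstein's photoelectric equation: KE_max = hf - φ

First, calculate the photon energy:
E_photon = hf = (6.626×10⁻³⁴ J·s)(1.684e+15 Hz)
E_photon = 6.9645 eV

Then, the maximum kinetic energy:
KE_max = E_photon - φ = 6.9645 eV - 4.44 eV = 2.5245 eV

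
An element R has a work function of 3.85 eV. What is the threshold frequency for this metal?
9.3093e+14 Hz

The threshold frequency is when the photon energy equals the work function:
hf₀ = φ

Solving for f₀:
f₀ = φ/h = (3.85 eV × 1.602×10⁻¹⁹ J/eV) / (6.626×10⁻³⁴ J·s)
f₀ = 9.3093e+14 Hz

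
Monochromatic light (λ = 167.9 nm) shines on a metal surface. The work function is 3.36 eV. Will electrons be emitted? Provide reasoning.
Yes

For photoemission, the photon energy must exceed the work function.

Photon energy: E = hc/λ = 7.3844 eV
Work function: φ = 3.36 eV

Since E_photon (7.3844 eV) > φ (3.36 eV), photoemission WILL occur.
The threshold wavelength is λ₀ = hc/φ = 369.0 nm.
Since 167.9 nm < 369.0 nm, the light has sufficient energy.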